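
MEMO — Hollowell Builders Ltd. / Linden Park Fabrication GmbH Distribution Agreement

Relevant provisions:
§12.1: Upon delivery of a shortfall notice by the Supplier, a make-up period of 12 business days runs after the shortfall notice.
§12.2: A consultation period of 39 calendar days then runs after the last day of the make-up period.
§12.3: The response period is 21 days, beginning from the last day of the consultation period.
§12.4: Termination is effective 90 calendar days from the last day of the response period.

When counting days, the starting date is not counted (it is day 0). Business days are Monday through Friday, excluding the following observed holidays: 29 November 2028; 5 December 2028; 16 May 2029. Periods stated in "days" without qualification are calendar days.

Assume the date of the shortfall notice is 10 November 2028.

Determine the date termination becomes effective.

27 April 2029

From Friday, 10 November 2028, 12 business days (Nov 13, Nov 14, Nov 15, Nov 16, …, Nov 24, Nov 27, Nov 28, skipping weekends) brings us to Tuesday, 28 November 2028, which is the last day of the make-up period.
The last day of the consultation period: 28 November 2028 + 39 days = 6 January 2029.
Adding 21 calendar days to 6 January 2029 gives 27 January 2029, which is the last day of the response period.
Adding 90 calendar days to 27 January 2029 gives 27 April 2029, which is the date termination becomes effective.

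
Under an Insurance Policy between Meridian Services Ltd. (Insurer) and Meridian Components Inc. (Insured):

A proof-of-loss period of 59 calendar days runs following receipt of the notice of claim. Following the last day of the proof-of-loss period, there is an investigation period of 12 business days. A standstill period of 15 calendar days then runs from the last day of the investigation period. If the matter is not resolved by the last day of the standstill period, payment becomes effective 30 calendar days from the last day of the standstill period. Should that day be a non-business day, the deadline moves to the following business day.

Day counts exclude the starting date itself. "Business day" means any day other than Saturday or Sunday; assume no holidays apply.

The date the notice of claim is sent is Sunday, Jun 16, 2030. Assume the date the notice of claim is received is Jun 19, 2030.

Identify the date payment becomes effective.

Adding 59 calendar days to Jun 19, 2030 gives Aug 17, 2030, which is the last day of the proof-of-loss period.
The last day of the investigation period: 12 business days after Saturday, Aug 17, 2030, skipping weekends — Aug 19, Aug 20, Aug 21, Aug 22, …, Aug 30, Sep 2, Sep 3 — lands on Tuesday, Sep 3, 2030.
Adding 15 calendar days to Sep 3, 2030 gives Sep 18, 2030, which is the last day of the standstill period.
Adding 30 calendar days to Sep 18, 2030 gives Oct 18, 2030, which is the date payment becomes effective. Oct 18, 2030 is a Friday, so no roll-forward applies.

Oct 18, 2030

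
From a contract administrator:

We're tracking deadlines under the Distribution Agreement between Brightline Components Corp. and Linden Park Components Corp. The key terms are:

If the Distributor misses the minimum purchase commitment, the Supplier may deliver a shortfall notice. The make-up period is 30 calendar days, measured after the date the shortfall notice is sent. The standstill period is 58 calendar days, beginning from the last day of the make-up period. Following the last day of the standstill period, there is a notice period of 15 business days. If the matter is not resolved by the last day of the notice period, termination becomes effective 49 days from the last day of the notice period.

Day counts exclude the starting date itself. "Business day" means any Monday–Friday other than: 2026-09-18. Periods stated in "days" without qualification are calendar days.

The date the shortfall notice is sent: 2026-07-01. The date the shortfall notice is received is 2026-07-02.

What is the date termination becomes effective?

2026-12-04

The last day of the make-up period: 2026-07-01 + 30 days = 2026-07-31.
The last day of the standstill period: 2026-07-31 + 58 days = 2026-09-27.
The last day of the notice period: counting 15 business days from Sunday, 2026-09-27 (Sep 28, Sep 29, Sep 30, Oct 1, …, Oct 14, Oct 15, Oct 16, skipping weekends) reaches Friday, 2026-10-16.
The date termination becomes effective: 49 calendar days after 2026-10-16 is 2026-12-04.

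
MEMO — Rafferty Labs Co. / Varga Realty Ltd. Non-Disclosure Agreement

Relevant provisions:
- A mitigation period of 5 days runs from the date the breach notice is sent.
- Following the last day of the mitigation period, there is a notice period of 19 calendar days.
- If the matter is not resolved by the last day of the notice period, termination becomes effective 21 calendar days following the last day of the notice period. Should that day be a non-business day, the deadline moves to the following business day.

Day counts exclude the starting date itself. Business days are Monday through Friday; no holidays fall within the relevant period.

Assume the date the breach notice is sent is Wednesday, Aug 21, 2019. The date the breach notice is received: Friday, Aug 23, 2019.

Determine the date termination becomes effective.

Oct 7, 2019

The last day of the mitigation period: 5 calendar days after Aug 21, 2019 is Aug 26, 2019.
The last day of the notice period: 19 calendar days after Aug 26, 2019 is Sep 14, 2019.
The date termination becomes effective: Sep 14, 2019 + 21 days = Oct 5, 2019. That falls on a Saturday, so it rolls to the next business day, Monday, Oct 7, 2019.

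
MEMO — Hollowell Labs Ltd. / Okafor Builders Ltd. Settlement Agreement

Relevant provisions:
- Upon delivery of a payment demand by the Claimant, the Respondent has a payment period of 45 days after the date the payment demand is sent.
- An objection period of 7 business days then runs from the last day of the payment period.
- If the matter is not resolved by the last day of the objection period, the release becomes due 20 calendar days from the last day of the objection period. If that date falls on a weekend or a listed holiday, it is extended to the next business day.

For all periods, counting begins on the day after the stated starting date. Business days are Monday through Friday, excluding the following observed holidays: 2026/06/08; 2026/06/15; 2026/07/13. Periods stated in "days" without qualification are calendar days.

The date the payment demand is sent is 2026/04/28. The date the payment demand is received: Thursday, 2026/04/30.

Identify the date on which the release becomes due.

2026/07/14

The last day of the payment period: 2026/04/28 + 45 days = 2026/06/12.
The last day of the objection period: counting 7 business days from Friday, 2026/06/12 (Jun 16, Jun 17, Jun 18, Jun 19, Jun 22, Jun 23, Jun 24, skipping weekends and the listed holiday on Jun 15) reaches Wednesday, 2026/06/24.
The date on which the release becomes due: 2026/06/24 + 20 days = 2026/07/14. 2026/07/14 is a Tuesday and is not a listed holiday, so no roll-forward applies.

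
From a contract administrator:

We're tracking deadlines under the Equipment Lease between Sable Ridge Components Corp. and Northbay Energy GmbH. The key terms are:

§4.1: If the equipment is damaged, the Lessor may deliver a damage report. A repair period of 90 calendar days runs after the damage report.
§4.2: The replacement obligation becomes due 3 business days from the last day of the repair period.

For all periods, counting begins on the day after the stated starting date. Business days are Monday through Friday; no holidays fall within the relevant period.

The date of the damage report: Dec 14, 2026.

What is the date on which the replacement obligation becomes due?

Mar 17, 2027

The last day of the repair period: Dec 14, 2026 + 90 days = Mar 14, 2027.
The date on which the replacement obligation becomes due: counting 3 business days from Sunday, Mar 14, 2027 (Mar 15, Mar 16, Mar 17, skipping weekends) reaches Wednesday, Mar 17, 2027.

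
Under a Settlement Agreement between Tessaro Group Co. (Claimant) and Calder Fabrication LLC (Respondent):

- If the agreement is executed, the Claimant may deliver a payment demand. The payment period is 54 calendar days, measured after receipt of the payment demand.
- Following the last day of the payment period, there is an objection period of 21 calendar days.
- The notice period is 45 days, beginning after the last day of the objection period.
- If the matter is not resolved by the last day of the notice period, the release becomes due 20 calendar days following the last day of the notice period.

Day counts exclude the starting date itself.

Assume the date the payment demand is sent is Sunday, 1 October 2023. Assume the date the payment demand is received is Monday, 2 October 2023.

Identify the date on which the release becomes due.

19 February 2024

The last day of the payment period: 2 October 2023 + 54 days = 25 November 2023.
Adding 21 calendar days to 25 November 2023 gives 16 December 2023, which is the last day of the objection period.
The last day of the notice period: 16 December 2023 + 45 days = 30 January 2024.
Adding 20 calendar days to 30 January 2024 gives 19 February 2024, which is the date on which the release becomes due.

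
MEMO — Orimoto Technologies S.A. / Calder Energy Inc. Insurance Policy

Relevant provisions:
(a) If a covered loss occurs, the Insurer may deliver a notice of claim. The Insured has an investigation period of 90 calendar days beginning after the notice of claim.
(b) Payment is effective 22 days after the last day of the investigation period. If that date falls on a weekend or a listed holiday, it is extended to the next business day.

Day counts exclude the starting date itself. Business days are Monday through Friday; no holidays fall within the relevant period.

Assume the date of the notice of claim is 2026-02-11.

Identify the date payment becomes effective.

2026-06-03

The last day of the investigation period: 2026-02-11 + 90 days = 2026-05-12.
The date payment becomes effective: 22 calendar days after 2026-05-12 is 2026-06-03. 2026-06-03 is a Wednesday, so no roll-forward applies.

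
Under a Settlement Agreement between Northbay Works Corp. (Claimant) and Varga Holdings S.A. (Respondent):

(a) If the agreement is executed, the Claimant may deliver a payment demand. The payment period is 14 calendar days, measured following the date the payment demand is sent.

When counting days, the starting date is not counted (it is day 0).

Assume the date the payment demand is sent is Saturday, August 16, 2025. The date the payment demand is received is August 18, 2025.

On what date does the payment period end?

August 30, 2025

Adding 14 calendar days to August 16, 2025 gives August 30, 2025, which is the last day of the payment period.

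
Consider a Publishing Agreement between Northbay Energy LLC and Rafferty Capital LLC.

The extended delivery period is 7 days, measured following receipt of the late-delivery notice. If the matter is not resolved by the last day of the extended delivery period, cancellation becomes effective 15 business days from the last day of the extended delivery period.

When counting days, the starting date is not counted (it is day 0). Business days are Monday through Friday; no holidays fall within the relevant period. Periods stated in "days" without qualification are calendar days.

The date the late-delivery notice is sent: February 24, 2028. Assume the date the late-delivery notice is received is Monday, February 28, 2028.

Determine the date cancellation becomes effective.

The last day of the extended delivery period: February 28, 2028 + 7 days = March 6, 2028.
The date cancellation becomes effective: counting 15 business days from Monday, March 6, 2028 (Mar 7, Mar 8, Mar 9, Mar 10, …, Mar 23, Mar 24, Mar 27, skipping weekends) reaches Monday, March 27, 2028.

March 27, 2028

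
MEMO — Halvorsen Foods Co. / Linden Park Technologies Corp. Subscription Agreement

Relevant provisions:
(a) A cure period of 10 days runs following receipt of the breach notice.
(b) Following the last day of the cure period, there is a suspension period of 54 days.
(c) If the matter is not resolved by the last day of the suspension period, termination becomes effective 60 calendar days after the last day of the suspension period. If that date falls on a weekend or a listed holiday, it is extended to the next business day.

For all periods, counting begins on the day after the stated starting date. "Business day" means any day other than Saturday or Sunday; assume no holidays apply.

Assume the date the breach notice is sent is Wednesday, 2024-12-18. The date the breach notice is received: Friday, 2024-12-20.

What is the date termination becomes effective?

The last day of the cure period: 10 calendar days after 2024-12-20 is 2024-12-30.
The last day of the suspension period: 54 calendar days after 2024-12-30 is 2025-02-22.
Adding 60 calendar days to 2025-02-22 gives 2025-04-23, which is the date termination becomes effective. 2025-04-23 is a Wednesday, so no roll-forward applies.

2025-04-23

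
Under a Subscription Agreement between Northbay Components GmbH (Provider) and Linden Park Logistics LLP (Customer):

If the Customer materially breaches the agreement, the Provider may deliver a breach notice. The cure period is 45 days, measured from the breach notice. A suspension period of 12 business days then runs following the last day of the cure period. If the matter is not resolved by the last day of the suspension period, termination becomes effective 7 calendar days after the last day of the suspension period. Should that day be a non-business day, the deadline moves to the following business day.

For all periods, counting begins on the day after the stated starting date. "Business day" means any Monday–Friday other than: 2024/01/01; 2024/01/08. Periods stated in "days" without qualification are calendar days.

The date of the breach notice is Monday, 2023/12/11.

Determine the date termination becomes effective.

2024/02/19

The last day of the cure period: 45 calendar days after 2023/12/11 is 2024/01/25.
The last day of the suspension period: counting 12 business days from Thursday, 2024/01/25 (Jan 26, Jan 29, Jan 30, Jan 31, …, Feb 8, Feb 9, Feb 12, skipping weekends) reaches Monday, 2024/02/12.
Adding 7 calendar days to 2024/02/12 gives 2024/02/19, which is the date termination becomes effective. 2024/02/19 is a Monday and is not a listed holiday, so no roll-forward applies.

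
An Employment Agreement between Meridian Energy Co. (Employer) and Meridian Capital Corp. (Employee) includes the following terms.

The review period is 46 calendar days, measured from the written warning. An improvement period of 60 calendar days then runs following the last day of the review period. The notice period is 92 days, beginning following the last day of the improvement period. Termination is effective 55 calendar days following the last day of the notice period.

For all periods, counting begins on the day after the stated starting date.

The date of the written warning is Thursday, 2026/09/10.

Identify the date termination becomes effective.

The last day of the review period: 46 calendar days after 2026/09/10 is 2026/10/26.
The last day of the improvement period: 60 calendar days after 2026/10/26 is 2026/12/25.
The last day of the notice period: 2026/12/25 + 92 days = 2027/03/27.
Adding 55 calendar days to 2027/03/27 gives 2027/05/21, which is the date termination becomes effective.

2027/05/21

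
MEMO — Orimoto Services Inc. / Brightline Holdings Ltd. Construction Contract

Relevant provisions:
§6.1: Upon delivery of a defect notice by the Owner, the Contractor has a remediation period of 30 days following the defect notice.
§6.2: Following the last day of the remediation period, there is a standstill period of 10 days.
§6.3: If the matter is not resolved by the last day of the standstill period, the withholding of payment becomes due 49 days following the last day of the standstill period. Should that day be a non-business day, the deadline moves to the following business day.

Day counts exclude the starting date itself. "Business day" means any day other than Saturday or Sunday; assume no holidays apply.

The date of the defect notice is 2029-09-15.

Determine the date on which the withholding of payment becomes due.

Adding 30 calendar days to 2029-09-15 gives 2029-10-15, which is the last day of the remediation period.
The last day of the standstill period: 10 calendar days after 2029-10-15 is 2029-10-25.
The date on which the withholding of payment becomes due: 49 calendar days after 2029-10-25 is 2029-12-13. 2029-12-13 is a Thursday, so no roll-forward applies.

2029-12-13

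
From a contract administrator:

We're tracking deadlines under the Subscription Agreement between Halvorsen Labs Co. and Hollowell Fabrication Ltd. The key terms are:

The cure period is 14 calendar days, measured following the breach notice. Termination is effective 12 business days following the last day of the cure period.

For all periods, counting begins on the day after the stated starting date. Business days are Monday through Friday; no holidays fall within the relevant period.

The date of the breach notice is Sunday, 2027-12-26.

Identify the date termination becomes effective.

Adding 14 calendar days to 2027-12-26 gives 2028-01-09, which is the last day of the cure period.
The date termination becomes effective: 12 business days after Sunday, 2028-01-09, skipping weekends — Jan 10, Jan 11, Jan 12, Jan 13, …, Jan 21, Jan 24, Jan 25 — lands on Tuesday, 2028-01-25.

2028-01-25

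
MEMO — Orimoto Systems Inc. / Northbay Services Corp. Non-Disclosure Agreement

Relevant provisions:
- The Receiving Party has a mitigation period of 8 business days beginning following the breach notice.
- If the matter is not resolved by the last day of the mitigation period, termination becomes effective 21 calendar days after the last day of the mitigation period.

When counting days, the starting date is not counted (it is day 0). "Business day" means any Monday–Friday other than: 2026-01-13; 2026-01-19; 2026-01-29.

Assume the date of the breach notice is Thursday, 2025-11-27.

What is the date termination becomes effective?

The last day of the mitigation period: counting 8 business days from Thursday, 2025-11-27 (Nov 28, Dec 1, Dec 2, Dec 3, Dec 4, Dec 5, Dec 8, Dec 9, skipping weekends) reaches Tuesday, 2025-12-09.
Adding 21 calendar days to 2025-12-09 gives 2025-12-30, which is the date termination becomes effective.

2025-12-30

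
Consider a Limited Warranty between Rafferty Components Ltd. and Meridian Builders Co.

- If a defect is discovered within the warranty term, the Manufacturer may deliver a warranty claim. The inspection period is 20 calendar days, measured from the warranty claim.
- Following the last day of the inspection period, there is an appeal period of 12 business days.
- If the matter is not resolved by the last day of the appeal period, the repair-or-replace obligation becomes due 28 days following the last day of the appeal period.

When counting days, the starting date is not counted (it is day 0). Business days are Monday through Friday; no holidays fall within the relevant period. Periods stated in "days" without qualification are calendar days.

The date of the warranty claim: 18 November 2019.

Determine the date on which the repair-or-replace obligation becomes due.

Adding 20 calendar days to 18 November 2019 gives 8 December 2019, which is the last day of the inspection period.
The last day of the appeal period: counting 12 business days from Sunday, 8 December 2019 (Dec 9, Dec 10, Dec 11, Dec 12, …, Dec 20, Dec 23, Dec 24, skipping weekends) reaches Tuesday, 24 December 2019.
Adding 28 calendar days to 24 December 2019 gives 21 January 2020, which is the date on which the repair-or-replace obligation becomes due.

21 January 2020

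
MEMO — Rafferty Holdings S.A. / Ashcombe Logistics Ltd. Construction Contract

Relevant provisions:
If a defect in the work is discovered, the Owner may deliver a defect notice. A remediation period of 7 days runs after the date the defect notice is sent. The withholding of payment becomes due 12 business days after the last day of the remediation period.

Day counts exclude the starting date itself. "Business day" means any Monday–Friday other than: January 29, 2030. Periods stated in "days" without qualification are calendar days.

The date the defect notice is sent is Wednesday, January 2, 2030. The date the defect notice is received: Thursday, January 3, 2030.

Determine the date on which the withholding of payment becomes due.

January 25, 2030

The last day of the remediation period: 7 calendar days after January 2, 2030 is January 9, 2030.
The date on which the withholding of payment becomes due: 12 business days after Wednesday, January 9, 2030, skipping weekends — Jan 10, Jan 11, Jan 14, Jan 15, …, Jan 23, Jan 24, Jan 25 — lands on Friday, January 25, 2030.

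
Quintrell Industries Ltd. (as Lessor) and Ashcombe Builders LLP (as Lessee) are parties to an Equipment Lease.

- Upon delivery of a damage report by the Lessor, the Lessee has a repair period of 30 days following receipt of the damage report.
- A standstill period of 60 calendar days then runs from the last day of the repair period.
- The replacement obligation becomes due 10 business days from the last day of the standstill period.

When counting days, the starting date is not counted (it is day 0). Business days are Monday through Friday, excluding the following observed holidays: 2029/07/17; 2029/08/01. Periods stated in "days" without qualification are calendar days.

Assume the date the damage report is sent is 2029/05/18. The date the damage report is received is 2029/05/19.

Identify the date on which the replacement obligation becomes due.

The last day of the repair period: 30 calendar days after 2029/05/19 is 2029/06/18.
Adding 60 calendar days to 2029/06/18 gives 2029/08/17, which is the last day of the standstill period.
The date on which the replacement obligation becomes due: 10 business days after Friday, 2029/08/17, skipping weekends — Aug 20, Aug 21, Aug 22, Aug 23, Aug 24, Aug 27, Aug 28, Aug 29, Aug 30, Aug 31 — lands on Friday, 2029/08/31.

2029/08/31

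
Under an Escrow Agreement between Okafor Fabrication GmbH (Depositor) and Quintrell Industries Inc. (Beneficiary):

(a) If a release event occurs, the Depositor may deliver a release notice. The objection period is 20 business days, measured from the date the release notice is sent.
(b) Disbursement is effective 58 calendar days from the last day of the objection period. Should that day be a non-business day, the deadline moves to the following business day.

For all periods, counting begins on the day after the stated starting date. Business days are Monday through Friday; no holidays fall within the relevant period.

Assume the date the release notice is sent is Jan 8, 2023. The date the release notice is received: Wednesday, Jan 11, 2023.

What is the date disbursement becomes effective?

Apr 3, 2023

The last day of the objection period: 20 business days after Sunday, Jan 8, 2023, skipping weekends — Jan 9, Jan 10, Jan 11, Jan 12, …, Feb 1, Feb 2, Feb 3 — lands on Friday, Feb 3, 2023.
The date disbursement becomes effective: 58 calendar days after Feb 3, 2023 is Apr 2, 2023. That falls on a Sunday, so it rolls to the next business day, Monday, Apr 3, 2023.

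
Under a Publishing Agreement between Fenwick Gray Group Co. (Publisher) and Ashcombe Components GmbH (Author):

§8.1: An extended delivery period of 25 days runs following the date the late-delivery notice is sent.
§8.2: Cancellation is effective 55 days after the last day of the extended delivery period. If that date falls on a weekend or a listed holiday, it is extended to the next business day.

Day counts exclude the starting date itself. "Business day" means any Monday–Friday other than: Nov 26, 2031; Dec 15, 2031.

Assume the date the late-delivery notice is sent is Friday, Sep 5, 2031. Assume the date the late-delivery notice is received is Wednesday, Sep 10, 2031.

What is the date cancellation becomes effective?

Nov 24, 2031

The last day of the extended delivery period: Sep 5, 2031 + 25 days = Sep 30, 2031.
The date cancellation becomes effective: 55 calendar days after Sep 30, 2031 is Nov 24, 2031. Nov 24, 2031 is a Monday and is not a listed holiday, so no roll-forward applies.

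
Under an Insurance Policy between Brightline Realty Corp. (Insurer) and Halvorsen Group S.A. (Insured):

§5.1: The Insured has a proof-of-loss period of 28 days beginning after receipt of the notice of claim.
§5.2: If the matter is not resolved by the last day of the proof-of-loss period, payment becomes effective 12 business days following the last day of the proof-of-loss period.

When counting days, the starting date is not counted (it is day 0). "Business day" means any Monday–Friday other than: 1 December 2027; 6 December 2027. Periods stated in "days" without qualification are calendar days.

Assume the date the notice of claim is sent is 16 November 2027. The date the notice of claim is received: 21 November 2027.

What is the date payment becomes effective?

The last day of the proof-of-loss period: 21 November 2027 + 28 days = 19 December 2027.
From Sunday, 19 December 2027, 12 business days (Dec 20, Dec 21, Dec 22, Dec 23, …, Dec 31, Jan 3, Jan 4, skipping weekends) brings us to Tuesday, 4 January 2028, which is the date payment becomes effective.

4 January 2028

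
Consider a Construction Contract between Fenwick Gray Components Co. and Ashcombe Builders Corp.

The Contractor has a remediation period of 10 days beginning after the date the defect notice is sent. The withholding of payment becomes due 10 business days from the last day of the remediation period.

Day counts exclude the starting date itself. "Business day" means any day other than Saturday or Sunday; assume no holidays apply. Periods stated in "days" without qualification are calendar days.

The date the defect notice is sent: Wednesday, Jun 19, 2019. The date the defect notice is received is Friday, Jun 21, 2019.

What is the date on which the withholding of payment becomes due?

Adding 10 calendar days to Jun 19, 2019 gives Jun 29, 2019, which is the last day of the remediation period.
From Saturday, Jun 29, 2019, 10 business days (Jul 1, Jul 2, Jul 3, Jul 4, Jul 5, Jul 8, Jul 9, Jul 10, Jul 11, Jul 12, skipping weekends) brings us to Friday, Jul 12, 2019, which is the date on which the withholding of payment becomes due.

Jul 12, 2019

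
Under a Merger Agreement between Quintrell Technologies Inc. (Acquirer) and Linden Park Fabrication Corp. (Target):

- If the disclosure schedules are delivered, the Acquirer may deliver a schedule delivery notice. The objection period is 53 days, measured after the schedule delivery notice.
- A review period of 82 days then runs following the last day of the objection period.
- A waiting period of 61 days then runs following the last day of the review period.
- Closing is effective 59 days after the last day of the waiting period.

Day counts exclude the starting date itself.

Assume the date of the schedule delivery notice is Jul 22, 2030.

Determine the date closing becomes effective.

Apr 3, 2031

Adding 53 calendar days to Jul 22, 2030 gives Sep 13, 2030, which is the last day of the objection period.
Adding 82 calendar days to Sep 13, 2030 gives Dec 4, 2030, which is the last day of the review period.
Adding 61 calendar days to Dec 4, 2030 gives Feb 3, 2031, which is the last day of the waiting period.
The date closing becomes effective: 59 calendar days after Feb 3, 2031 is Apr 3, 2031.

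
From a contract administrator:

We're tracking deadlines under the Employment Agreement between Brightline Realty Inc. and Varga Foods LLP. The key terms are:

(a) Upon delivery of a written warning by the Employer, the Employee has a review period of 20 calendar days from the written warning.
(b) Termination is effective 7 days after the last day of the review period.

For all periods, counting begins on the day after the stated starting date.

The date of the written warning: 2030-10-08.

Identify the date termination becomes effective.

Adding 20 calendar days to 2030-10-08 gives 2030-10-28, which is the last day of the review period.
The date termination becomes effective: 2030-10-28 + 7 days = 2030-11-04.

2030-11-04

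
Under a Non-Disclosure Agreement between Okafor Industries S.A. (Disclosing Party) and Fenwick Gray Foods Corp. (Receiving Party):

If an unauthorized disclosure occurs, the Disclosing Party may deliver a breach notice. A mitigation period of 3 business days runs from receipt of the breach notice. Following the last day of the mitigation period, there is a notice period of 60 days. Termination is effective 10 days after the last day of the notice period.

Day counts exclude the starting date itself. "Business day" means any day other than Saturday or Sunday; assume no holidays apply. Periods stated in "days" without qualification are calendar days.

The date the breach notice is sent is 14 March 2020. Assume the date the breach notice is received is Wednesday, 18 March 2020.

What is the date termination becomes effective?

1 June 2020

From Wednesday, 18 March 2020, 3 business days (Mar 19, Mar 20, Mar 23, skipping weekends) brings us to Monday, 23 March 2020, which is the last day of the mitigation period.
The last day of the notice period: 60 calendar days after 23 March 2020 is 22 May 2020.
Adding 10 calendar days to 22 May 2020 gives 1 June 2020, which is the date termination becomes effective.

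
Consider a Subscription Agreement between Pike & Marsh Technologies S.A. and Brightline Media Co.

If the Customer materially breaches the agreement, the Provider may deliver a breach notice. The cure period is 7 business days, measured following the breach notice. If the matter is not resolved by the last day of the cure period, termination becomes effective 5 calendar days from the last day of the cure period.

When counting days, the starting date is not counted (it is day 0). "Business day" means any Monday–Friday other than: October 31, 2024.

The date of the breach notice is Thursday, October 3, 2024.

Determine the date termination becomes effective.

October 19, 2024

The last day of the cure period: 7 business days after Thursday, October 3, 2024, skipping weekends — Oct 4, Oct 7, Oct 8, Oct 9, Oct 10, Oct 11, Oct 14 — lands on Monday, October 14, 2024.
The date termination becomes effective: October 14, 2024 + 5 days = October 19, 2024.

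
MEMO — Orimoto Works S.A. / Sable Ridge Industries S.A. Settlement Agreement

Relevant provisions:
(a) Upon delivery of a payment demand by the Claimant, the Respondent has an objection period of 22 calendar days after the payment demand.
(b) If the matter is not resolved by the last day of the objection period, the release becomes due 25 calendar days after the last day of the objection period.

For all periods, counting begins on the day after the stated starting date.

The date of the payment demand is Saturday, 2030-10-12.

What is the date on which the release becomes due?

The last day of the objection period: 2030-10-12 + 22 days = 2030-11-03.
Adding 25 calendar days to 2030-11-03 gives 2030-11-28, which is the date on which the release becomes due.

2030-11-28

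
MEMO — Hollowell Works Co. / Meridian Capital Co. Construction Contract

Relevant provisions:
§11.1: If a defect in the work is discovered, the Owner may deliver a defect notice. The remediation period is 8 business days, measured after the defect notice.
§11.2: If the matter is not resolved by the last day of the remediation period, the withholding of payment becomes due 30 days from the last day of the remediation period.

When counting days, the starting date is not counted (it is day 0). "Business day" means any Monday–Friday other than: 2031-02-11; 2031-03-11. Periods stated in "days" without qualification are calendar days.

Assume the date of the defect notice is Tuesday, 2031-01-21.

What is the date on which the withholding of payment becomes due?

2031-03-02

From Tuesday, 2031-01-21, 8 business days (Jan 22, Jan 23, Jan 24, Jan 27, Jan 28, Jan 29, Jan 30, Jan 31, skipping weekends) brings us to Friday, 2031-01-31, which is the last day of the remediation period.
The date on which the withholding of payment becomes due: 30 calendar days after 2031-01-31 is 2031-03-02.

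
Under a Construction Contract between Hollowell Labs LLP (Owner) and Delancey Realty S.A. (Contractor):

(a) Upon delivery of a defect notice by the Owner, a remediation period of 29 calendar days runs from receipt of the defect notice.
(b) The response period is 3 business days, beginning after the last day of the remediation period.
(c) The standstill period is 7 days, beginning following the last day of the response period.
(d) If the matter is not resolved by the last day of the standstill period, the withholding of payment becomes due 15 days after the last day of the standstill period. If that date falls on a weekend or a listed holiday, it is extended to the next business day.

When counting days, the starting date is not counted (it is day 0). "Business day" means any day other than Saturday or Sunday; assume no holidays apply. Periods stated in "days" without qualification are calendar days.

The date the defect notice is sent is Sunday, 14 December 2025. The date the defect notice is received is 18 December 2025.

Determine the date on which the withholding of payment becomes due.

The last day of the remediation period: 29 calendar days after 18 December 2025 is 16 January 2026.
The last day of the response period: 3 business days after Friday, 16 January 2026, skipping weekends — Jan 19, Jan 20, Jan 21 — lands on Wednesday, 21 January 2026.
The last day of the standstill period: 21 January 2026 + 7 days = 28 January 2026.
Adding 15 calendar days to 28 January 2026 gives 12 February 2026, which is the date on which the withholding of payment becomes due. 12 February 2026 is a Thursday, so no roll-forward applies.

12 February 2026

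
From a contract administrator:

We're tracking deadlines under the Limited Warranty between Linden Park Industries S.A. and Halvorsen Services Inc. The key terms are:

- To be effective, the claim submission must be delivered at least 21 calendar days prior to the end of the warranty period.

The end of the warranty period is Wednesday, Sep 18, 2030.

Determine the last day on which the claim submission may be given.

Counting back 21 calendar days from Sep 18, 2030 gives Aug 28, 2030.

Aug 28, 2030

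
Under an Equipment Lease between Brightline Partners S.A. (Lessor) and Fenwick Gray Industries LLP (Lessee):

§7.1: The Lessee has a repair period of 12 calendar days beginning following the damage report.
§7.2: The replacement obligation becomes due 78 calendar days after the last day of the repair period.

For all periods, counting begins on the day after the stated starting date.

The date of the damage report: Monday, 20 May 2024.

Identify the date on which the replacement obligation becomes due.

18 August 2024

The last day of the repair period: 12 calendar days after 20 May 2024 is 1 June 2024.
The date on which the replacement obligation becomes due: 78 calendar days after 1 June 2024 is 18 August 2024.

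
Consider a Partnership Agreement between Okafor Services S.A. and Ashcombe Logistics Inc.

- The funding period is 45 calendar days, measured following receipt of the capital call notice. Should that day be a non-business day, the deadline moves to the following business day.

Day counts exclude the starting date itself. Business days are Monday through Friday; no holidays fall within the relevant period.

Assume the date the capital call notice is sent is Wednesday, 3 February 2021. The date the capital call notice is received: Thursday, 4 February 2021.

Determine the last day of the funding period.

The last day of the funding period: 4 February 2021 + 45 days = 21 March 2021. That falls on a Sunday, so it rolls to the next business day, Monday, 22 March 2021.

22 March 2021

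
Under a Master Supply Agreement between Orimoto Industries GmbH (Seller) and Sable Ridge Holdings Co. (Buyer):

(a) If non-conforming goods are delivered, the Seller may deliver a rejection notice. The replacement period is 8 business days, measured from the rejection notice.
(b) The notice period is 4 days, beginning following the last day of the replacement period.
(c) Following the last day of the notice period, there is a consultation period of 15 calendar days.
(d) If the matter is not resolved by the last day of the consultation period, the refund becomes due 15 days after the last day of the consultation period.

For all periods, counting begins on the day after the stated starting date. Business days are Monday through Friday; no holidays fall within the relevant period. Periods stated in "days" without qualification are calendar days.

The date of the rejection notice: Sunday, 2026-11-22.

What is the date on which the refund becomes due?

The last day of the replacement period: counting 8 business days from Sunday, 2026-11-22 (Nov 23, Nov 24, Nov 25, Nov 26, Nov 27, Nov 30, Dec 1, Dec 2, skipping weekends) reaches Wednesday, 2026-12-02.
The last day of the notice period: 2026-12-02 + 4 days = 2026-12-06.
Adding 15 calendar days to 2026-12-06 gives 2026-12-21, which is the last day of the consultation period.
The date on which the refund becomes due: 15 calendar days after 2026-12-21 is 2027-01-05.

2027-01-05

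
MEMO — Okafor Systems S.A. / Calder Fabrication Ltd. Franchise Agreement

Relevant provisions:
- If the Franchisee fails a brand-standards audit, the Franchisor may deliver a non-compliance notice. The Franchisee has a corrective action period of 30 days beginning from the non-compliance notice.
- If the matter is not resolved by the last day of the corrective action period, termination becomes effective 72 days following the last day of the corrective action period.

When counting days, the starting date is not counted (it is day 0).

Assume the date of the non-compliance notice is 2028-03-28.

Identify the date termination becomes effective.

2028-07-08

Adding 30 calendar days to 2028-03-28 gives 2028-04-27, which is the last day of the corrective action period.
The date termination becomes effective: 2028-04-27 + 72 days = 2028-07-08.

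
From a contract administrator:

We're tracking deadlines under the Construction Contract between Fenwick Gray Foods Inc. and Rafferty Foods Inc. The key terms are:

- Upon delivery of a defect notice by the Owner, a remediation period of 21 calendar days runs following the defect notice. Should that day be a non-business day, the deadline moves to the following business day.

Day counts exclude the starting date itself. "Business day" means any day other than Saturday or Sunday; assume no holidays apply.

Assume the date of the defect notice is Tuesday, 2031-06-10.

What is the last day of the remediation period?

2031-07-01

Adding 21 calendar days to 2031-06-10 gives 2031-07-01, which is the last day of the remediation period. 2031-07-01 is a Tuesday, so no roll-forward applies.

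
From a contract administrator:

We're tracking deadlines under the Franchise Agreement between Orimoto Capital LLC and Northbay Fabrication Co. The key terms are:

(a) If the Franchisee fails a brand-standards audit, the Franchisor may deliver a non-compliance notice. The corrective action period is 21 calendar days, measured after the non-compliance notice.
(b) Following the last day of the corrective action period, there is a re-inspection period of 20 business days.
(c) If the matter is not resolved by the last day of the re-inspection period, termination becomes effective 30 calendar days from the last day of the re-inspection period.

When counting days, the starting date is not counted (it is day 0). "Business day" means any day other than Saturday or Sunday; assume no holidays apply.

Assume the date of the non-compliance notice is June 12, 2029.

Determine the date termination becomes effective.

August 30, 2029

Adding 21 calendar days to June 12, 2029 gives July 3, 2029, which is the last day of the corrective action period.
The last day of the re-inspection period: 20 business days after Tuesday, July 3, 2029, skipping weekends — Jul 4, Jul 5, Jul 6, Jul 9, …, Jul 27, Jul 30, Jul 31 — lands on Tuesday, July 31, 2029.
The date termination becomes effective: 30 calendar days after July 31, 2029 is August 30, 2029.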